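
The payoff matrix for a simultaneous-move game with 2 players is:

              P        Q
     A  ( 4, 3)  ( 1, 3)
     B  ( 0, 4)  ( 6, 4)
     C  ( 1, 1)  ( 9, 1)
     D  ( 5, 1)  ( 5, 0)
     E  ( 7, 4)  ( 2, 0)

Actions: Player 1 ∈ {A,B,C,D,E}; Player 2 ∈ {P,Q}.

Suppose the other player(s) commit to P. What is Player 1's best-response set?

P1 best: {E}

u_1(A vs P) = 4
u_1(B vs P) = 0
u_1(C vs P) = 1
u_1(D vs P) = 5
u_1(E vs P) = 7
max payoff 7 at {E}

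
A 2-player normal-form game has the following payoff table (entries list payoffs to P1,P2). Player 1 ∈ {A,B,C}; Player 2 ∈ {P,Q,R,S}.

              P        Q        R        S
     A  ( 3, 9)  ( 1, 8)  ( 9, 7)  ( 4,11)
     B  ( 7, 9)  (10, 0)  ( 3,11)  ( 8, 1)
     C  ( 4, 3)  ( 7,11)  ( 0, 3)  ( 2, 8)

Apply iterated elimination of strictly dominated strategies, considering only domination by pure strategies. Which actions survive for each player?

IESDS → P1:{A,B} P2:{P,R,S}

P1 drop C (B beats it: P:7>4 Q:10>7 R:3>0 S:8>2)
P2 drop Q (P beats it: A:9>8 B:9>0)
P1→{A,B} P2→{P,R,S}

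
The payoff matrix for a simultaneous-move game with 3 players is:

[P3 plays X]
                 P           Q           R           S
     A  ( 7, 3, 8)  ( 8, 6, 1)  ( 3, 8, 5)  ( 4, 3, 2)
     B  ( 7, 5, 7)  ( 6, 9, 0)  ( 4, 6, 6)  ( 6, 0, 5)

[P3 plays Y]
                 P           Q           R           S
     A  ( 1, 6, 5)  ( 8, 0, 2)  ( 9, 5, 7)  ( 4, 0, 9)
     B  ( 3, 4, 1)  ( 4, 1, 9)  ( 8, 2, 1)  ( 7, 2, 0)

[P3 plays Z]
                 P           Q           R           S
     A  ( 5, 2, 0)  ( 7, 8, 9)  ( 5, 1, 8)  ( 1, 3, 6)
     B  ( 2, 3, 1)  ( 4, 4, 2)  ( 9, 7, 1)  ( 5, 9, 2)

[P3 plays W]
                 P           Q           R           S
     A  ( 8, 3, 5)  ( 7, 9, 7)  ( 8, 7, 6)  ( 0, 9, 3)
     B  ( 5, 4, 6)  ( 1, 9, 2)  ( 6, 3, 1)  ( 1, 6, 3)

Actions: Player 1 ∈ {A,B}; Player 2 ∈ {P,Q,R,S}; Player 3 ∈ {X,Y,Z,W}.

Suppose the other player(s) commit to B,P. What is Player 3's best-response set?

u_3(X vs B,P) = 7
u_3(Y vs B,P) = 1
u_3(Z vs B,P) = 1
u_3(W vs B,P) = 6
max payoff 7 at {X}

BR_3 = {X}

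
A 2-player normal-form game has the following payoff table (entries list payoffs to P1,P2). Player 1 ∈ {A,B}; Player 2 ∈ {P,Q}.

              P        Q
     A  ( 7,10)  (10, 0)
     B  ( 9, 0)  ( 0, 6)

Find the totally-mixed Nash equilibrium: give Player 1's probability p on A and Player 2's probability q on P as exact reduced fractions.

p=3/8, q=5/6

P1 indiff ⇒ q·7+(1-q)·10 = q·9+(1-q)·0 ⇒ q(-2) = (1-q)(-10) ⇒ q = 5/6
P2 indiff ⇒ p·10+(1-p)·0 = p·0+(1-p)·6 ⇒ p(10) = (1-p)(6) ⇒ p = 3/8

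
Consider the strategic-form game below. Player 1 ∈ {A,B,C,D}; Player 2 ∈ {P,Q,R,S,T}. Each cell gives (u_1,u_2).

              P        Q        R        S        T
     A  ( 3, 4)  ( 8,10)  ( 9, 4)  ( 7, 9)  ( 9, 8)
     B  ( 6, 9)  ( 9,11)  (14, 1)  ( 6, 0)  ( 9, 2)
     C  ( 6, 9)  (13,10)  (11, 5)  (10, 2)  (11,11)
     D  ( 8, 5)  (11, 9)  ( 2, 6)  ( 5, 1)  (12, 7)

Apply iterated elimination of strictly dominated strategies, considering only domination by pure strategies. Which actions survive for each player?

P1 drop A (C beats it: P:6>3 Q:13>8 R:11>9 S:10>7 T:11>9)
P2 drop P (Q beats it: B:11>9 C:10>9 D:9>5)
P2 drop R (Q beats it: B:11>1 C:10>5 D:9>6)
P1 drop B (C beats it: Q:13>9 S:10>6 T:11>9)
P2 drop S (Q beats it: C:10>2 D:9>1)
P1→{C,D} P2→{Q,T}

IESDS → P1:{C,D} P2:{Q,T}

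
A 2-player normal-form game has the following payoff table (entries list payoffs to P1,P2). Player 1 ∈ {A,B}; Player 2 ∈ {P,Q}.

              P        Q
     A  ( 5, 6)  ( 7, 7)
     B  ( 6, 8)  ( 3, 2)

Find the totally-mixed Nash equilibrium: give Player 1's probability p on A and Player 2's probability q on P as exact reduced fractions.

(p,q) = (6/7, 4/5)

P1 indiff ⇒ q·5+(1-q)·7 = q·6+(1-q)·3 ⇒ q(-1) = (1-q)(-4) ⇒ q = 4/5
P2 indiff ⇒ p·6+(1-p)·8 = p·7+(1-p)·2 ⇒ p(-1) = (1-p)(-6) ⇒ p = 6/7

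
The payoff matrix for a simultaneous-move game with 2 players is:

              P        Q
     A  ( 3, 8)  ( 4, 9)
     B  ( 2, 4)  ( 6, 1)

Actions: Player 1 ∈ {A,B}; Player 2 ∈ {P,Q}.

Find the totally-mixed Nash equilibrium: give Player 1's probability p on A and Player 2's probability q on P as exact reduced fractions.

p=3/4, q=2/3

P1 indiff ⇒ q·3+(1-q)·4 = q·2+(1-q)·6 ⇒ q(1) = (1-q)(2) ⇒ q = 2/3
P2 indiff ⇒ p·8+(1-p)·4 = p·9+(1-p)·1 ⇒ p(-1) = (1-p)(-3) ⇒ p = 3/4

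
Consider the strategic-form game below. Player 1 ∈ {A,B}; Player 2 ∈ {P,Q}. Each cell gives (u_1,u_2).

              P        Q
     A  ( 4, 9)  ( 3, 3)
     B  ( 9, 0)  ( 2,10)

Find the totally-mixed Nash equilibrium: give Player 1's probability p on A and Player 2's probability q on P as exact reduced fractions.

(p,q) = (5/8, 1/6)

P1 indiff ⇒ q·4+(1-q)·3 = q·9+(1-q)·2 ⇒ q(-5) = (1-q)(-1) ⇒ q = 1/6
P2 indiff ⇒ p·9+(1-p)·0 = p·3+(1-p)·10 ⇒ p(6) = (1-p)(10) ⇒ p = 5/8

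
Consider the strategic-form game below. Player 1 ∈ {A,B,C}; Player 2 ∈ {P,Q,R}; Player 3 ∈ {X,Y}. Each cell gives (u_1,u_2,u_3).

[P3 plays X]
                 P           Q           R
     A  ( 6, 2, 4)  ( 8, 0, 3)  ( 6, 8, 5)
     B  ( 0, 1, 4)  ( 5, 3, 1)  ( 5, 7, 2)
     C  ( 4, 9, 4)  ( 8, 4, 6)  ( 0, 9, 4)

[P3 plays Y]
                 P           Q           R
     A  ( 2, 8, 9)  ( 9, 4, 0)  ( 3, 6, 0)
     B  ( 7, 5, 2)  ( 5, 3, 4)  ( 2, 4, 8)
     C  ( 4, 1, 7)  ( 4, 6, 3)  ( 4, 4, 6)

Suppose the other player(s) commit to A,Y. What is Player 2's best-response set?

argmax u_2 = {P}

u_2(P vs A,Y) = 8
u_2(Q vs A,Y) = 4
u_2(R vs A,Y) = 6
max payoff 8 at {P}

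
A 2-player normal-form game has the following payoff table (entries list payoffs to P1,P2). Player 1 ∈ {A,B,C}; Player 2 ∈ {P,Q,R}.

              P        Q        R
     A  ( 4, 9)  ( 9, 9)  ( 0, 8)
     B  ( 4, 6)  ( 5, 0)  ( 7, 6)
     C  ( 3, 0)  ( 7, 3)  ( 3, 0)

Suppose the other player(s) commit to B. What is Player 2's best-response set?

u_2(P vs B) = 6
u_2(Q vs B) = 0
u_2(R vs B) = 6
max payoff 6 at {P,R}

BR_2 = {P,R}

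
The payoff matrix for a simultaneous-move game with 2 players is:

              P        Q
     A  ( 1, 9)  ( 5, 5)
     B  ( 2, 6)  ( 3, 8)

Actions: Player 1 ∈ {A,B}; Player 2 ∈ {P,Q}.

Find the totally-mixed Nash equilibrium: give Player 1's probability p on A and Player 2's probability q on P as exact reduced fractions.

(p,q) = (1/3, 2/3)

P1 indiff ⇒ q·1+(1-q)·5 = q·2+(1-q)·3 ⇒ q(-1) = (1-q)(-2) ⇒ q = 2/3
P2 indiff ⇒ p·9+(1-p)·6 = p·5+(1-p)·8 ⇒ p(4) = (1-p)(2) ⇒ p = 1/3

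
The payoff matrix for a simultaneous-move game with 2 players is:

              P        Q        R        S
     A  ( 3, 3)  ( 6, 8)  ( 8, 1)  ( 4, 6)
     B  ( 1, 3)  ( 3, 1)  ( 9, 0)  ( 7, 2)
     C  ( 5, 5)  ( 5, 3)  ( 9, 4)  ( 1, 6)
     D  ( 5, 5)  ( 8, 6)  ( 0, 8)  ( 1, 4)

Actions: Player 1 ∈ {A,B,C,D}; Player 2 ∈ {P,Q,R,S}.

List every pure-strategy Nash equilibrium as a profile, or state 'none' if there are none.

PSNE: ∅

(A,P): not NE [P1→D gives 5>3; P2→Q gives 8>3]
(A,Q): not NE [P1→D gives 8>6]
(A,R): not NE [P1→C gives 9>8; P2→Q gives 8>1]
(A,S): not NE [P1→B gives 7>4; P2→Q gives 8>6]
(B,P): not NE [P1→D gives 5>1]
(B,Q): not NE [P1→D gives 8>3; P2→P gives 3>1]
(B,R): not NE [P2→P gives 3>0]
(B,S): not NE [P2→P gives 3>2]
(C,P): not NE [P2→S gives 6>5]
(C,Q): not NE [P1→D gives 8>5; P2→S gives 6>3]
(C,R): not NE [P2→S gives 6>4]
(C,S): not NE [P1→B gives 7>1]
(D,P): not NE [P2→R gives 8>5]
(D,Q): not NE [P2→R gives 8>6]
(D,R): not NE [P1→C gives 9>0]
(D,S): not NE [P1→B gives 7>1; P2→R gives 8>4]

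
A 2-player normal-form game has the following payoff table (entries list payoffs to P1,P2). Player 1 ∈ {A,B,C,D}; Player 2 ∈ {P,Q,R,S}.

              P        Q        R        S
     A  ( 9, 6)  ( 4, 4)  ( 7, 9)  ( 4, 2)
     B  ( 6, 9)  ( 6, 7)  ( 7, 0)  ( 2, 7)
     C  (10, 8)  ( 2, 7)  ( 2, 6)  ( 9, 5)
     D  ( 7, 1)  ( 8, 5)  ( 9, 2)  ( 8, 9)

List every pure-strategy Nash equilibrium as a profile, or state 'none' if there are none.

(A,P): not NE [P1→C gives 10>9; P2→R gives 9>6]
(A,Q): not NE [P1→D gives 8>4; P2→R gives 9>4]
(A,R): not NE [P1→D gives 9>7]
(A,S): not NE [P1→C gives 9>4; P2→R gives 9>2]
(B,P): not NE [P1→C gives 10>6]
(B,Q): not NE [P1→D gives 8>6; P2→P gives 9>7]
(B,R): not NE [P1→D gives 9>7; P2→P gives 9>0]
(B,S): not NE [P1→C gives 9>2; P2→P gives 9>7]
(C,P): NE
(C,Q): not NE [P1→D gives 8>2; P2→P gives 8>7]
(C,R): not NE [P1→D gives 9>2; P2→P gives 8>6]
(C,S): not NE [P2→P gives 8>5]
(D,P): not NE [P1→C gives 10>7; P2→S gives 9>1]
(D,Q): not NE [P2→S gives 9>5]
(D,R): not NE [P2→S gives 9>2]
(D,S): not NE [P1→C gives 9>8]

PSNE = {(C,P)}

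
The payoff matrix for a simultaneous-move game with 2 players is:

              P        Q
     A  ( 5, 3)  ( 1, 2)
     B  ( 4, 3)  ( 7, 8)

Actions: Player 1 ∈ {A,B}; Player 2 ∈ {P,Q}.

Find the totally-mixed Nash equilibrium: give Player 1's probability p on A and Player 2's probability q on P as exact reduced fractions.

p=5/6, q=6/7

P1 indiff ⇒ q·5+(1-q)·1 = q·4+(1-q)·7 ⇒ q(1) = (1-q)(6) ⇒ q = 6/7
P2 indiff ⇒ p·3+(1-p)·3 = p·2+(1-p)·8 ⇒ p(1) = (1-p)(5) ⇒ p = 5/6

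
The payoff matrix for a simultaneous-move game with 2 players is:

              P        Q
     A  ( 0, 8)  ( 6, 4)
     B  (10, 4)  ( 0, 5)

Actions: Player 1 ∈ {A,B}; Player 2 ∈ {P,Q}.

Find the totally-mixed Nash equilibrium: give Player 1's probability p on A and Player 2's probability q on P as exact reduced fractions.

P1 mixes 1/5 on A; P2 mixes 3/8 on P

P1 indiff ⇒ q·0+(1-q)·6 = q·10+(1-q)·0 ⇒ q(-10) = (1-q)(-6) ⇒ q = 3/8
P2 indiff ⇒ p·8+(1-p)·4 = p·4+(1-p)·5 ⇒ p(4) = (1-p)(1) ⇒ p = 1/5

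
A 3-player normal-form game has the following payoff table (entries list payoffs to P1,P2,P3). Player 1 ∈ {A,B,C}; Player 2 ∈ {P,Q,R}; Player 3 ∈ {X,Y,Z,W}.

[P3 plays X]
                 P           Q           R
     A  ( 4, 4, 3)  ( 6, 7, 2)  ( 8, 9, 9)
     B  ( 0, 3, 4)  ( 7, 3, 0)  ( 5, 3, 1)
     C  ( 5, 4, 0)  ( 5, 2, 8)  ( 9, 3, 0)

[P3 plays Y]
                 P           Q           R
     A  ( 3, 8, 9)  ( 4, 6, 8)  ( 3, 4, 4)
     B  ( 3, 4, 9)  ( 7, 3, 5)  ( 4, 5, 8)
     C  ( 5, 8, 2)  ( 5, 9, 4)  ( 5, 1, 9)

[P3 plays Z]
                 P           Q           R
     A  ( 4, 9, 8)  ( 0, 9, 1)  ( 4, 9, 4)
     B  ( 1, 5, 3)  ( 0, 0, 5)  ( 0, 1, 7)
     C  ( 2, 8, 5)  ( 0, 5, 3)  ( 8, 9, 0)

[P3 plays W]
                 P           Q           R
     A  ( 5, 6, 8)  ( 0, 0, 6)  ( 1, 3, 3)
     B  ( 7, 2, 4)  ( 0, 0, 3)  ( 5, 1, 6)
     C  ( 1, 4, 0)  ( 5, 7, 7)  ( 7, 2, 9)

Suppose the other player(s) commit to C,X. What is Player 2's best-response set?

P2 best: {P}

u_2(P vs C,X) = 4
u_2(Q vs C,X) = 2
u_2(R vs C,X) = 3
max payoff 4 at {P}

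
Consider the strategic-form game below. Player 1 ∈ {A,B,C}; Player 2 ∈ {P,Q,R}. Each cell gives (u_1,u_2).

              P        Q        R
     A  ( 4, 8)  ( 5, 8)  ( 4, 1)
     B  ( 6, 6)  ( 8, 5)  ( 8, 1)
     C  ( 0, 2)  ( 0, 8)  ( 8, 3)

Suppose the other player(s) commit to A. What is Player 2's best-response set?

BR_2 = {P,Q}

u_2(P vs A) = 8
u_2(Q vs A) = 8
u_2(R vs A) = 1
max payoff 8 at {P,Q}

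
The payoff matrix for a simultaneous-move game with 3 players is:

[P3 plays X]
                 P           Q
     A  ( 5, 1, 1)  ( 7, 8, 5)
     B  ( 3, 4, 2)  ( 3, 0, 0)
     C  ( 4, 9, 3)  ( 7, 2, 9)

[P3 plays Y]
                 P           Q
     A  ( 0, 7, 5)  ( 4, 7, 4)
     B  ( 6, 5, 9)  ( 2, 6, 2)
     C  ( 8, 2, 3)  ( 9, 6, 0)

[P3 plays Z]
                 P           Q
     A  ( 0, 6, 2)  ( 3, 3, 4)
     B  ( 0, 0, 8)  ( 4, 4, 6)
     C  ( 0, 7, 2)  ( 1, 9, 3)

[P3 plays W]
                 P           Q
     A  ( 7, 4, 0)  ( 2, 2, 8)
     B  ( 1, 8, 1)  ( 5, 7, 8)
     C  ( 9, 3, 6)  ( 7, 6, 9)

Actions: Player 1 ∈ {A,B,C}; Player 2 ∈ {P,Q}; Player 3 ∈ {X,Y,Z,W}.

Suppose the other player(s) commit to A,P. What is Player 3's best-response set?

P3 best: {Y}

u_3(X vs A,P) = 1
u_3(Y vs A,P) = 5
u_3(Z vs A,P) = 2
u_3(W vs A,P) = 0
max payoff 5 at {Y}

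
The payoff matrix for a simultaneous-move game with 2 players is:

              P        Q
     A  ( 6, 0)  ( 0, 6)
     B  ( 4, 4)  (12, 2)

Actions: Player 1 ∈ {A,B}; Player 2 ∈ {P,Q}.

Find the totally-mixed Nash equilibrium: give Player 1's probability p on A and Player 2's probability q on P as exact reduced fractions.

P1 indiff ⇒ q·6+(1-q)·0 = q·4+(1-q)·12 ⇒ q(2) = (1-q)(12) ⇒ q = 6/7
P2 indiff ⇒ p·0+(1-p)·4 = p·6+(1-p)·2 ⇒ p(-6) = (1-p)(-2) ⇒ p = 1/4

(p,q) = (1/4, 6/7)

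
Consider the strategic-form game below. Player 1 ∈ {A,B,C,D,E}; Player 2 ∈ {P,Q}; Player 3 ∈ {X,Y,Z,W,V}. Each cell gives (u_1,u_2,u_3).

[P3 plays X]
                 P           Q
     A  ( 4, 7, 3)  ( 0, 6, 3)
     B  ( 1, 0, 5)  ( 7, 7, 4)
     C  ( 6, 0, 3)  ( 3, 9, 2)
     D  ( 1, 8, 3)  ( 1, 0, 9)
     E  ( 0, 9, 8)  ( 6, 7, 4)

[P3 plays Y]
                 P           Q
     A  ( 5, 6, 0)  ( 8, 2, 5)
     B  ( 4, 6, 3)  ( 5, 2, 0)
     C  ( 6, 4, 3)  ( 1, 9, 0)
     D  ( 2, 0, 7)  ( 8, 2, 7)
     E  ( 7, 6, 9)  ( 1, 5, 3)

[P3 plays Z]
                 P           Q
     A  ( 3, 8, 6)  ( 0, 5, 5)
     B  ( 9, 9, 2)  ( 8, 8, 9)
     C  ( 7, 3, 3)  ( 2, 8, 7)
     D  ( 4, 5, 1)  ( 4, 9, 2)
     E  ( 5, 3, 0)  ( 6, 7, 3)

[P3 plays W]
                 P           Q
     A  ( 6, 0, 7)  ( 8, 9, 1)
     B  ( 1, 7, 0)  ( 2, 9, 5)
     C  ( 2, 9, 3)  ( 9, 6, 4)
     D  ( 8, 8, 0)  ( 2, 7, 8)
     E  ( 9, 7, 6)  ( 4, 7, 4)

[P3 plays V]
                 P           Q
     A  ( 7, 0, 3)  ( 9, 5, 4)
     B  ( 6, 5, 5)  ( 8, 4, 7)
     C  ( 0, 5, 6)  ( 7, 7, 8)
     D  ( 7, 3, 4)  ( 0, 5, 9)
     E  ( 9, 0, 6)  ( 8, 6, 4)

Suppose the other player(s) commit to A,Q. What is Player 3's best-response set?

argmax u_3 = {Y,Z}

u_3(X vs A,Q) = 3
u_3(Y vs A,Q) = 5
u_3(Z vs A,Q) = 5
u_3(W vs A,Q) = 1
u_3(V vs A,Q) = 4
max payoff 5 at {Y,Z}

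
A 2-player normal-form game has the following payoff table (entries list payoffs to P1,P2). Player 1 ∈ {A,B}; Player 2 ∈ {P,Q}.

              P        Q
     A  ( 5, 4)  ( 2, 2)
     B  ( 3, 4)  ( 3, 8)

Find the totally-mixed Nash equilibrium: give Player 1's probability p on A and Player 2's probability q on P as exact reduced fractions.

P1 mixes 2/3 on A; P2 mixes 1/3 on P

P1 indiff ⇒ q·5+(1-q)·2 = q·3+(1-q)·3 ⇒ q(2) = (1-q)(1) ⇒ q = 1/3
P2 indiff ⇒ p·4+(1-p)·4 = p·2+(1-p)·8 ⇒ p(2) = (1-p)(4) ⇒ p = 2/3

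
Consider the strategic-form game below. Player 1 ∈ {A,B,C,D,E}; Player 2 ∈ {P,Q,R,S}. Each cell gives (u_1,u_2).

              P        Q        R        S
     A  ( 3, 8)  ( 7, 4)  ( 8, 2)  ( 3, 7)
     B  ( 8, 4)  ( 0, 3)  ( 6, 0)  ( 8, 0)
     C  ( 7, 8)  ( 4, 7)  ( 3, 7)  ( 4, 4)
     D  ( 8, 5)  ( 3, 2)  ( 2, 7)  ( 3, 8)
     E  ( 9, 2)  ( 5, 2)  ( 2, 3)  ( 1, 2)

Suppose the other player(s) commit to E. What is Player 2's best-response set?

argmax u_2 = {R}

u_2(P vs E) = 2
u_2(Q vs E) = 2
u_2(R vs E) = 3
u_2(S vs E) = 2
max payoff 3 at {R}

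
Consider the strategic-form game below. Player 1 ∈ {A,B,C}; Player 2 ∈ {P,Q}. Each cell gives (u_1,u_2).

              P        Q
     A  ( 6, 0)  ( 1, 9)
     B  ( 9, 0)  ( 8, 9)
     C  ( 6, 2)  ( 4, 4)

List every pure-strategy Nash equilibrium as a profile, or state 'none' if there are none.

(A,P): not NE [P1→B gives 9>6; P2→Q gives 9>0]
(A,Q): not NE [P1→B gives 8>1]
(B,P): not NE [P2→Q gives 9>0]
(B,Q): NE
(C,P): not NE [P1→B gives 9>6; P2→Q gives 4>2]
(C,Q): not NE [P1→B gives 8>4]

Nash profiles: (B,Q)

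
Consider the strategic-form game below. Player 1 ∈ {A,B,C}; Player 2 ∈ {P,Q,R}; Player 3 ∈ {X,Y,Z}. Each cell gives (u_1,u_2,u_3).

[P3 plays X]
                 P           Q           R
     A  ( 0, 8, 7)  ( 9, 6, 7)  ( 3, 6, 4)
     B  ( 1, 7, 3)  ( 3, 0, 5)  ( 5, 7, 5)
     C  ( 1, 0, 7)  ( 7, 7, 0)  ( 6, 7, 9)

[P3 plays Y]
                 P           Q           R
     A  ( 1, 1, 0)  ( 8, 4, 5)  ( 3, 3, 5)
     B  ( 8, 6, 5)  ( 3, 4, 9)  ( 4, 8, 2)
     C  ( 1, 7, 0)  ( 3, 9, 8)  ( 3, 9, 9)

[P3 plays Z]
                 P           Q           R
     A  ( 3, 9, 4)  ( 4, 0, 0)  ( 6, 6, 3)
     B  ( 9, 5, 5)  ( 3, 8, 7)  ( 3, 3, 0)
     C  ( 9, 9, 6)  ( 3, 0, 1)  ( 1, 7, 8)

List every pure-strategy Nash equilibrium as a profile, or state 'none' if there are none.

NE set: (C,R,X)

(A,P,X): not NE [P1→C gives 1>0]
(A,P,Y): not NE [P1→B gives 8>1; P2→Q gives 4>1; P3→X gives 7>0]
(A,P,Z): not NE [P1→C gives 9>3; P3→X gives 7>4]
(A,Q,X): not NE [P2→P gives 8>6]
(A,Q,Y): not NE [P3→X gives 7>5]
(A,Q,Z): not NE [P2→P gives 9>0; P3→X gives 7>0]
(A,R,X): not NE [P1→C gives 6>3; P2→P gives 8>6; P3→Y gives 5>4]
(A,R,Y): not NE [P1→B gives 4>3; P2→Q gives 4>3]
(A,R,Z): not NE [P2→P gives 9>6; P3→Y gives 5>3]
(B,P,X): not NE [P3→Z gives 5>3]
(B,P,Y): not NE [P2→R gives 8>6]
(B,P,Z): not NE [P2→Q gives 8>5]
(B,Q,X): not NE [P1→A gives 9>3; P2→R gives 7>0; P3→Y gives 9>5]
(B,Q,Y): not NE [P1→A gives 8>3; P2→R gives 8>4]
(B,Q,Z): not NE [P1→A gives 4>3; P3→Y gives 9>7]
(B,R,X): not NE [P1→C gives 6>5]
(B,R,Y): not NE [P3→X gives 5>2]
(B,R,Z): not NE [P1→A gives 6>3; P2→Q gives 8>3; P3→X gives 5>0]
(C,P,X): not NE [P2→R gives 7>0]
(C,P,Y): not NE [P1→B gives 8>1; P2→R gives 9>7; P3→X gives 7>0]
(C,P,Z): not NE [P3→X gives 7>6]
(C,Q,X): not NE [P1→A gives 9>7; P3→Y gives 8>0]
(C,Q,Y): not NE [P1→A gives 8>3]
(C,Q,Z): not NE [P1→A gives 4>3; P2→P gives 9>0; P3→Y gives 8>1]
(C,R,X): NE
(C,R,Y): not NE [P1→B gives 4>3]
(C,R,Z): not NE [P1→A gives 6>1; P2→P gives 9>7; P3→Y gives 9>8]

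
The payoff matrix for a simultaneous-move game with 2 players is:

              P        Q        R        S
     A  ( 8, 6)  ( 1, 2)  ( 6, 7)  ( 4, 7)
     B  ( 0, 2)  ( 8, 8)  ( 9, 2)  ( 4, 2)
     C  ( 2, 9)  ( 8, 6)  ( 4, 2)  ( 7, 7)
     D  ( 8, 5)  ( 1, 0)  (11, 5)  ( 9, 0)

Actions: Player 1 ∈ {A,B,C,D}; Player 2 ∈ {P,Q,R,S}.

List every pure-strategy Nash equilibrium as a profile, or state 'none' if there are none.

PSNE = {(B,Q), (D,P), (D,R)}

(A,P): not NE [P2→S gives 7>6]
(A,Q): not NE [P1→C gives 8>1; P2→S gives 7>2]
(A,R): not NE [P1→D gives 11>6]
(A,S): not NE [P1→D gives 9>4]
(B,P): not NE [P1→D gives 8>0; P2→Q gives 8>2]
(B,Q): NE
(B,R): not NE [P1→D gives 11>9; P2→Q gives 8>2]
(B,S): not NE [P1→D gives 9>4; P2→Q gives 8>2]
(C,P): not NE [P1→D gives 8>2]
(C,Q): not NE [P2→P gives 9>6]
(C,R): not NE [P1→D gives 11>4; P2→P gives 9>2]
(C,S): not NE [P1→D gives 9>7; P2→P gives 9>7]
(D,P): NE
(D,Q): not NE [P1→C gives 8>1; P2→R gives 5>0]
(D,R): NE
(D,S): not NE [P2→R gives 5>0]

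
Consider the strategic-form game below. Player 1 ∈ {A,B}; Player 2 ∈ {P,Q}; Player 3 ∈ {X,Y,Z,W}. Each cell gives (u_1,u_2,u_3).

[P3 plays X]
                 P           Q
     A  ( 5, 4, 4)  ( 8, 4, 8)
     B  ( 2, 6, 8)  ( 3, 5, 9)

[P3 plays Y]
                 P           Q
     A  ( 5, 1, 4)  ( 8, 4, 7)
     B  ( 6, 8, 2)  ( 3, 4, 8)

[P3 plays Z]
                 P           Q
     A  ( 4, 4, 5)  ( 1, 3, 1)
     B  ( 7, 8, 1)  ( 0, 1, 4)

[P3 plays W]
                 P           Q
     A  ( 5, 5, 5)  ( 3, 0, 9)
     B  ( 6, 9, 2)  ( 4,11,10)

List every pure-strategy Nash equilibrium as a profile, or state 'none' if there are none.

NE set: (B,Q,W)

(A,P,X): not NE [P3→W gives 5>4]
(A,P,Y): not NE [P1→B gives 6>5; P2→Q gives 4>1; P3→W gives 5>4]
(A,P,Z): not NE [P1→B gives 7>4]
(A,P,W): not NE [P1→B gives 6>5]
(A,Q,X): not NE [P3→W gives 9>8]
(A,Q,Y): not NE [P3→W gives 9>7]
(A,Q,Z): not NE [P2→P gives 4>3; P3→W gives 9>1]
(A,Q,W): not NE [P1→B gives 4>3; P2→P gives 5>0]
(B,P,X): not NE [P1→A gives 5>2]
(B,P,Y): not NE [P3→X gives 8>2]
(B,P,Z): not NE [P3→X gives 8>1]
(B,P,W): not NE [P2→Q gives 11>9; P3→X gives 8>2]
(B,Q,X): not NE [P1→A gives 8>3; P2→P gives 6>5; P3→W gives 10>9]
(B,Q,Y): not NE [P1→A gives 8>3; P2→P gives 8>4; P3→W gives 10>8]
(B,Q,Z): not NE [P1→A gives 1>0; P2→P gives 8>1; P3→W gives 10>4]
(B,Q,W): NE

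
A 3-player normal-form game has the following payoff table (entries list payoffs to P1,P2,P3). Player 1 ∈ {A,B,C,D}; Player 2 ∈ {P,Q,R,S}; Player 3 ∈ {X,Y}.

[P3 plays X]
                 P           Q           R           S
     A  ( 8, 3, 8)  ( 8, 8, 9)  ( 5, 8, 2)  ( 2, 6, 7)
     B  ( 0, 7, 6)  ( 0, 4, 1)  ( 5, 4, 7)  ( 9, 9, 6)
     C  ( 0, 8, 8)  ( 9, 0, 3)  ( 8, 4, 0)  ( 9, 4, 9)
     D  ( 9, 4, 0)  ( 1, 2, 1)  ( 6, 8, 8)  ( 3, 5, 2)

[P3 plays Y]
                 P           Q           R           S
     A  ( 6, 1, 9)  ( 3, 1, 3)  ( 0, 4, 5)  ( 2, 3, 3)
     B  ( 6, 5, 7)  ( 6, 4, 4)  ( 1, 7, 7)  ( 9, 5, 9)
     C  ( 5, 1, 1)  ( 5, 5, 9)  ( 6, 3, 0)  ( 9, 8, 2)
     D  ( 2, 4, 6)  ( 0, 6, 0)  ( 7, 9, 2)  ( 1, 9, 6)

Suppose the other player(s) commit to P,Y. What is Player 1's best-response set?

BR_1 = {A,B}

u_1(A vs P,Y) = 6
u_1(B vs P,Y) = 6
u_1(C vs P,Y) = 5
u_1(D vs P,Y) = 2
max payoff 6 at {A,B}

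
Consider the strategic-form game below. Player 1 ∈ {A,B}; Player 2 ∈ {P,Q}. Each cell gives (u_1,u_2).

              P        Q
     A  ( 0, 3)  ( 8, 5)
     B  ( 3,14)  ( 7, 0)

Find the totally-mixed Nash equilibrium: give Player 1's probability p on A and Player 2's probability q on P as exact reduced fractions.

(p,q) = (7/8, 1/4)

P1 indiff ⇒ q·0+(1-q)·8 = q·3+(1-q)·7 ⇒ q(-3) = (1-q)(-1) ⇒ q = 1/4
P2 indiff ⇒ p·3+(1-p)·14 = p·5+(1-p)·0 ⇒ p(-2) = (1-p)(-14) ⇒ p = 7/8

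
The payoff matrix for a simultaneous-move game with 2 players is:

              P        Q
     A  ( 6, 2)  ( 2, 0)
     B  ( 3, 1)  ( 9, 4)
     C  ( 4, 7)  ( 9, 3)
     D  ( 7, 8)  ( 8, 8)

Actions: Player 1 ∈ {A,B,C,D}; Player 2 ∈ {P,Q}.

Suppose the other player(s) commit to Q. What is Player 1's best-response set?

P1 best: {B,C}

u_1(A vs Q) = 2
u_1(B vs Q) = 9
u_1(C vs Q) = 9
u_1(D vs Q) = 8
max payoff 9 at {B,C}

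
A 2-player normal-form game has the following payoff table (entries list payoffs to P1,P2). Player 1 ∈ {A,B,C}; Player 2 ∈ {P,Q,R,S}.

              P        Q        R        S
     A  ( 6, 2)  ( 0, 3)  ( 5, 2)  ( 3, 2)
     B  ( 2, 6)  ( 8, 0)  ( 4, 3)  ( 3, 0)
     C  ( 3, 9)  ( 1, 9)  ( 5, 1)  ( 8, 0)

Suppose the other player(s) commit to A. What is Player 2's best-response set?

u_2(P vs A) = 2
u_2(Q vs A) = 3
u_2(R vs A) = 2
u_2(S vs A) = 2
max payoff 3 at {Q}

argmax u_2 = {Q}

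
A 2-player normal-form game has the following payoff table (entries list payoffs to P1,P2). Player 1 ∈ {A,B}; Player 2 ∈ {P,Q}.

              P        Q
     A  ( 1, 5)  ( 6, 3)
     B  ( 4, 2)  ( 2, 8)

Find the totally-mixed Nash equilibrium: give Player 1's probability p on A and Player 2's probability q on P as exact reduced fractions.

P1 mixes 3/4 on A; P2 mixes 4/7 on P

P1 indiff ⇒ q·1+(1-q)·6 = q·4+(1-q)·2 ⇒ q(-3) = (1-q)(-4) ⇒ q = 4/7
P2 indiff ⇒ p·5+(1-p)·2 = p·3+(1-p)·8 ⇒ p(2) = (1-p)(6) ⇒ p = 3/4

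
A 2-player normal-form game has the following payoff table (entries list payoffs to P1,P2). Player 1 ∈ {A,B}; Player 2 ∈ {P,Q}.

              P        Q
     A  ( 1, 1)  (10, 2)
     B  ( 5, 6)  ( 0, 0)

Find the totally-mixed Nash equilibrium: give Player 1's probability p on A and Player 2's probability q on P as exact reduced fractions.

P1 indiff ⇒ q·1+(1-q)·10 = q·5+(1-q)·0 ⇒ q(-4) = (1-q)(-10) ⇒ q = 5/7
P2 indiff ⇒ p·1+(1-p)·6 = p·2+(1-p)·0 ⇒ p(-1) = (1-p)(-6) ⇒ p = 6/7

(p,q) = (6/7, 5/7)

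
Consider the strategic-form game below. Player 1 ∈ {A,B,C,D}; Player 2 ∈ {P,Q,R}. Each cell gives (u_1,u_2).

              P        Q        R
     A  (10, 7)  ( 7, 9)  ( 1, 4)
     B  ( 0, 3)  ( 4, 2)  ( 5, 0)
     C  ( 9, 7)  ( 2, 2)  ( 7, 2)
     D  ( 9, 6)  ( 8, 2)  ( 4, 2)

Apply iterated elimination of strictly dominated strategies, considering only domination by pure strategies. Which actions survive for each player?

P2 drop R (P beats it: A:7>4 B:3>0 C:7>2 D:6>2)
P1 drop B (A beats it: P:10>0 Q:7>4)
P1 drop C (A beats it: P:10>9 Q:7>2)
P1→{A,D} P2→{P,Q}

Remaining: P1:{A,D} P2:{P,Q}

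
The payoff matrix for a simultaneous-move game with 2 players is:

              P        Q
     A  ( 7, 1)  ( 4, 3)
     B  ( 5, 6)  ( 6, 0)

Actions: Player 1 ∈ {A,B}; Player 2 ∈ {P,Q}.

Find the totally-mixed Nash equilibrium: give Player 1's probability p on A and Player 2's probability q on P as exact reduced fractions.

P1 mixes 3/4 on A; P2 mixes 1/2 on P

P1 indiff ⇒ q·7+(1-q)·4 = q·5+(1-q)·6 ⇒ q(2) = (1-q)(2) ⇒ q = 1/2
P2 indiff ⇒ p·1+(1-p)·6 = p·3+(1-p)·0 ⇒ p(-2) = (1-p)(-6) ⇒ p = 3/4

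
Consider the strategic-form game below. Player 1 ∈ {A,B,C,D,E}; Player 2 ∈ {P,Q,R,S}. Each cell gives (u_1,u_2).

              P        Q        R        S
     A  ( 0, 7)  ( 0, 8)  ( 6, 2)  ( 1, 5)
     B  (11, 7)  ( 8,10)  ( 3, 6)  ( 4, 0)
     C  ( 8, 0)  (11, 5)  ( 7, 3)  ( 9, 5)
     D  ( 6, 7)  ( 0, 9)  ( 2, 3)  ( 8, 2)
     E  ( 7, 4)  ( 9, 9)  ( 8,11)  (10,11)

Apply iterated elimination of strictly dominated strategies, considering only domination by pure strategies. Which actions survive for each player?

Remaining: P1:{C,E} P2:{Q,R,S}

P1 drop A (C beats it: P:8>0 Q:11>0 R:7>6 S:9>1)
P1 drop D (C beats it: P:8>6 Q:11>0 R:7>2 S:9>8)
P2 drop P (Q beats it: B:10>7 C:5>0 E:9>4)
P1 drop B (C beats it: Q:11>8 R:7>3 S:9>4)
P1→{C,E} P2→{Q,R,S}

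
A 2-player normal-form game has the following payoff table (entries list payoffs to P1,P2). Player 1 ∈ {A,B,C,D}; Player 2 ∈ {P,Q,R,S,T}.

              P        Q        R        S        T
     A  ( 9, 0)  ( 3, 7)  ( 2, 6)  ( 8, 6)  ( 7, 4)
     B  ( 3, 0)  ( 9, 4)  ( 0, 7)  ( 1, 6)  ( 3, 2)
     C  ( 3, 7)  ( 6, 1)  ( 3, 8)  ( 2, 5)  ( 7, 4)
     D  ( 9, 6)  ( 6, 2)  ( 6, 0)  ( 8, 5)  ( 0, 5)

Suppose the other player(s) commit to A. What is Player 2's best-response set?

u_2(P vs A) = 0
u_2(Q vs A) = 7
u_2(R vs A) = 6
u_2(S vs A) = 6
u_2(T vs A) = 4
max payoff 7 at {Q}

argmax u_2 = {Q}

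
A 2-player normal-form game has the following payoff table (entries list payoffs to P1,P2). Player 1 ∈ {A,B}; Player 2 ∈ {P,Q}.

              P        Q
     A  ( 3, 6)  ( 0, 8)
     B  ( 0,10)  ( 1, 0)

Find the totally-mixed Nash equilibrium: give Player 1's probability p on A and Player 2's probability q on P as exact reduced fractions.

(p,q) = (5/6, 1/4)

P1 indiff ⇒ q·3+(1-q)·0 = q·0+(1-q)·1 ⇒ q(3) = (1-q)(1) ⇒ q = 1/4
P2 indiff ⇒ p·6+(1-p)·10 = p·8+(1-p)·0 ⇒ p(-2) = (1-p)(-10) ⇒ p = 5/6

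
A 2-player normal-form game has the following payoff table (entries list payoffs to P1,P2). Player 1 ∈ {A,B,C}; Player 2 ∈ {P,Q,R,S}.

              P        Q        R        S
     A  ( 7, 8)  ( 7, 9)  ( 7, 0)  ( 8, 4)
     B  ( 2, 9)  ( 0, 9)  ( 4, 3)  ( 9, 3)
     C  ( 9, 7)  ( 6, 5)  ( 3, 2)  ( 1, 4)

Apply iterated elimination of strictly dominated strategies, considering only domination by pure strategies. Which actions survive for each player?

P2 drop R (P beats it: A:8>0 B:9>3 C:7>2)
P2 drop S (P beats it: A:8>4 B:9>3 C:7>4)
P1 drop B (A beats it: P:7>2 Q:7>0)
P1→{A,C} P2→{P,Q}

Survivors P1:{A,C} P2:{P,Q}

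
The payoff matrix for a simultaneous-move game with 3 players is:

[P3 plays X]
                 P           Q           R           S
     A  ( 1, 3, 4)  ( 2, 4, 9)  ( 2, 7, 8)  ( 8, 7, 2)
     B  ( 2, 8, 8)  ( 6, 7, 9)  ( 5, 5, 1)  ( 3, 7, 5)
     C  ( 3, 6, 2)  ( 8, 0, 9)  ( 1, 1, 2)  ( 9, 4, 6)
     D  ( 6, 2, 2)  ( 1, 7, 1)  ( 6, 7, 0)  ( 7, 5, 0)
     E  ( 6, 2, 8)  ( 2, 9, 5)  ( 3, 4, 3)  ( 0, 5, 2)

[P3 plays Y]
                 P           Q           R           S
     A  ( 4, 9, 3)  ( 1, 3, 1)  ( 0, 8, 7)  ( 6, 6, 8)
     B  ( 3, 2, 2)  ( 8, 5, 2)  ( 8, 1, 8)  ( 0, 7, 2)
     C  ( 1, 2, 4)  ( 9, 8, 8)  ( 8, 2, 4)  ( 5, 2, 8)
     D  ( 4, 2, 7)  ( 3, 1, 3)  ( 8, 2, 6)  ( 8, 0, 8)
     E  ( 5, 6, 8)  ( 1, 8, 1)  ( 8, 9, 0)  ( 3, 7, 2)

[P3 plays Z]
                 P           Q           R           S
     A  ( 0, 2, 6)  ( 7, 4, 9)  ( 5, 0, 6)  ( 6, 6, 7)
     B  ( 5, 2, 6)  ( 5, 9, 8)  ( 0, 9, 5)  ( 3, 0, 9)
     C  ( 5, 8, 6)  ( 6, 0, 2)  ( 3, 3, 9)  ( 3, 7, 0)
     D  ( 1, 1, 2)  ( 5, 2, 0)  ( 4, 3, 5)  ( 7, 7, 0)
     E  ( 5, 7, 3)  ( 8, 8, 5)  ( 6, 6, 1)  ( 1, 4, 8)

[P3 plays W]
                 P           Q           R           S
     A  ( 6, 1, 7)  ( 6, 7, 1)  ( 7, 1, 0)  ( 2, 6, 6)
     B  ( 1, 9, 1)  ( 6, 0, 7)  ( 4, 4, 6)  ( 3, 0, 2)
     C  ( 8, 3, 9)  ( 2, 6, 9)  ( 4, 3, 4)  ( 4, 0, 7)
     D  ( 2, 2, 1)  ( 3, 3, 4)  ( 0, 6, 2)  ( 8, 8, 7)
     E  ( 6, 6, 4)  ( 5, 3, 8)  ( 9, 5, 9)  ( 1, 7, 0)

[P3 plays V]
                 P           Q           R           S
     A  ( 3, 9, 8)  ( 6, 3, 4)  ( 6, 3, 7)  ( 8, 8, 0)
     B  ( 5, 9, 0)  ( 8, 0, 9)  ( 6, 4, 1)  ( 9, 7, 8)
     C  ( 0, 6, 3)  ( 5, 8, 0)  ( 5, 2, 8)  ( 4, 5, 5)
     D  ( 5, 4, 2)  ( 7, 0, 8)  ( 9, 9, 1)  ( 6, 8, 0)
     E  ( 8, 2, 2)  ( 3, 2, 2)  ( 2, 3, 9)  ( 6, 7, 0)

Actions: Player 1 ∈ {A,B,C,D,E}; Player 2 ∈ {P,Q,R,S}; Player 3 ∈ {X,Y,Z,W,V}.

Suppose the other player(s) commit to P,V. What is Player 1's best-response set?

argmax u_1 = {E}

u_1(A vs P,V) = 3
u_1(B vs P,V) = 5
u_1(C vs P,V) = 0
u_1(D vs P,V) = 5
u_1(E vs P,V) = 8
max payoff 8 at {E}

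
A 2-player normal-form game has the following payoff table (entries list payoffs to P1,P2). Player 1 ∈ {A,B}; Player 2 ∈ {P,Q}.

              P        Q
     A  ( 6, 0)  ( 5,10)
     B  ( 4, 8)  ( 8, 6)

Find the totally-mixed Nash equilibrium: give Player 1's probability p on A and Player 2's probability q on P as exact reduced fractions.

(p,q) = (1/6, 3/5)

P1 indiff ⇒ q·6+(1-q)·5 = q·4+(1-q)·8 ⇒ q(2) = (1-q)(3) ⇒ q = 3/5
P2 indiff ⇒ p·0+(1-p)·8 = p·10+(1-p)·6 ⇒ p(-10) = (1-p)(-2) ⇒ p = 1/6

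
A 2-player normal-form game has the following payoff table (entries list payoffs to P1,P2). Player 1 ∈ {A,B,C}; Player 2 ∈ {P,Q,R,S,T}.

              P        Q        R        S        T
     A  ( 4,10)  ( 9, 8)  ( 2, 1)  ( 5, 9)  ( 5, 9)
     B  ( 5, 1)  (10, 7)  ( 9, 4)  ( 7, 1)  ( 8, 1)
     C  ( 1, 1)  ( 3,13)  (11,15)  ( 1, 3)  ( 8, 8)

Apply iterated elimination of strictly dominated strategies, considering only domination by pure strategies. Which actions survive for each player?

Survivors P1:{B,C} P2:{Q,R}

P1 drop A (B beats it: P:5>4 Q:10>9 R:9>2 S:7>5 T:8>5)
P2 drop P (Q beats it: B:7>1 C:13>1)
P2 drop S (Q beats it: B:7>1 C:13>3)
P2 drop T (Q beats it: B:7>1 C:13>8)
P1→{B,C} P2→{Q,R}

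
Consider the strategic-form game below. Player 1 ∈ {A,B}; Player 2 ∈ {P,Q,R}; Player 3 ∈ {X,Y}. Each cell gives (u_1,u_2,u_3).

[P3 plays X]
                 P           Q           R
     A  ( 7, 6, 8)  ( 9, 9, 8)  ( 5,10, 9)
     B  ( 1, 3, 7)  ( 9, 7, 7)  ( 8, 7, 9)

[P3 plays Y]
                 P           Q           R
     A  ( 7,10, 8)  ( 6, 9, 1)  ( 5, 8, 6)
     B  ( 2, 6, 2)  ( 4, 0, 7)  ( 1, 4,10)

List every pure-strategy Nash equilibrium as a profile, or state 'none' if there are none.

(A,P,X): not NE [P2→R gives 10>6]
(A,P,Y): NE
(A,Q,X): not NE [P2→R gives 10>9]
(A,Q,Y): not NE [P2→P gives 10>9; P3→X gives 8>1]
(A,R,X): not NE [P1→B gives 8>5]
(A,R,Y): not NE [P2→P gives 10>8; P3→X gives 9>6]
(B,P,X): not NE [P1→A gives 7>1; P2→R gives 7>3]
(B,P,Y): not NE [P1→A gives 7>2; P3→X gives 7>2]
(B,Q,X): NE
(B,Q,Y): not NE [P1→A gives 6>4; P2→P gives 6>0]
(B,R,X): not NE [P3→Y gives 10>9]
(B,R,Y): not NE [P1→A gives 5>1; P2→P gives 6>4]

Nash profiles: (A,P,Y), (B,Q,X)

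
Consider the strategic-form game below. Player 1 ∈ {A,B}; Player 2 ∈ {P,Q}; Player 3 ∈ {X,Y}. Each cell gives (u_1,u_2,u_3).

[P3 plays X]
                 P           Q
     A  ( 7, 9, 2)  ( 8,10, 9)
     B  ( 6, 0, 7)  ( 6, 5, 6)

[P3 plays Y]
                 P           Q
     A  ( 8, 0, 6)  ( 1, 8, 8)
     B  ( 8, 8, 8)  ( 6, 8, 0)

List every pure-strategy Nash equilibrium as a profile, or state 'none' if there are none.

PSNE = {(A,Q,X), (B,P,Y)}

(A,P,X): not NE [P2→Q gives 10>9; P3→Y gives 6>2]
(A,P,Y): not NE [P2→Q gives 8>0]
(A,Q,X): NE
(A,Q,Y): not NE [P1→B gives 6>1; P3→X gives 9>8]
(B,P,X): not NE [P1→A gives 7>6; P2→Q gives 5>0; P3→Y gives 8>7]
(B,P,Y): NE
(B,Q,X): not NE [P1→A gives 8>6]
(B,Q,Y): not NE [P3→X gives 6>0]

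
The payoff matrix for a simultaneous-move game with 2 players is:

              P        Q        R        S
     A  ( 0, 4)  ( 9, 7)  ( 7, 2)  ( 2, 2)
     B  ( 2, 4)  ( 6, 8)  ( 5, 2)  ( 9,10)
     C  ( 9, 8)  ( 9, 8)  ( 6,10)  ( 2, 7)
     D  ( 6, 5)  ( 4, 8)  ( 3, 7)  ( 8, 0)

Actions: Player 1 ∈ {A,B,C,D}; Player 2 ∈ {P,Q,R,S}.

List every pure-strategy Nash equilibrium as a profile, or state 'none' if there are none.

(A,P): not NE [P1→C gives 9>0; P2→Q gives 7>4]
(A,Q): NE
(A,R): not NE [P2→Q gives 7>2]
(A,S): not NE [P1→B gives 9>2; P2→Q gives 7>2]
(B,P): not NE [P1→C gives 9>2; P2→S gives 10>4]
(B,Q): not NE [P1→C gives 9>6; P2→S gives 10>8]
(B,R): not NE [P1→A gives 7>5; P2→S gives 10>2]
(B,S): NE
(C,P): not NE [P2→R gives 10>8]
(C,Q): not NE [P2→R gives 10>8]
(C,R): not NE [P1→A gives 7>6]
(C,S): not NE [P1→B gives 9>2; P2→R gives 10>7]
(D,P): not NE [P1→C gives 9>6; P2→Q gives 8>5]
(D,Q): not NE [P1→C gives 9>4]
(D,R): not NE [P1→A gives 7>3; P2→Q gives 8>7]
(D,S): not NE [P1→B gives 9>8; P2→Q gives 8>0]

Nash profiles: (A,Q), (B,S)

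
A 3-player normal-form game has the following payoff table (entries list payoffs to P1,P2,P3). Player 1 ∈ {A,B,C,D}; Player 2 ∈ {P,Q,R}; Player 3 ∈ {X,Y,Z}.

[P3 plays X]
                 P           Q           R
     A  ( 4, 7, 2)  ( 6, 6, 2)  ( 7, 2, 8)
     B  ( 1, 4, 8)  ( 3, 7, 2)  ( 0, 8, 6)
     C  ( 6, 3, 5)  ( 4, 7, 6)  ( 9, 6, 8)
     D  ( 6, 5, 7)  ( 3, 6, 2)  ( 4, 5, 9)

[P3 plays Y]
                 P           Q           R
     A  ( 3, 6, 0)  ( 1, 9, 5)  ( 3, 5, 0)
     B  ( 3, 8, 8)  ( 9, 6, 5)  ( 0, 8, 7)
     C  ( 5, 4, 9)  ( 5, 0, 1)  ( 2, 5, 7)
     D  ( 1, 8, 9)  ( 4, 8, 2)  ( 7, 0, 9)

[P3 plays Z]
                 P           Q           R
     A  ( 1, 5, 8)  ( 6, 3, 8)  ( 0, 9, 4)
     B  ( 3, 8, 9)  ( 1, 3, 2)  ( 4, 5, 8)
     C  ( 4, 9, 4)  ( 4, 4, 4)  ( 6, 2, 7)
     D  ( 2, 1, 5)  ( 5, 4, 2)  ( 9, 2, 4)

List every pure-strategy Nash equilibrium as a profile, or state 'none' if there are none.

Equilibria: none

(A,P,X): not NE [P1→D gives 6>4; P3→Z gives 8>2]
(A,P,Y): not NE [P1→C gives 5>3; P2→Q gives 9>6; P3→Z gives 8>0]
(A,P,Z): not NE [P1→C gives 4>1; P2→R gives 9>5]
(A,Q,X): not NE [P2→P gives 7>6; P3→Z gives 8>2]
(A,Q,Y): not NE [P1→B gives 9>1; P3→Z gives 8>5]
(A,Q,Z): not NE [P2→R gives 9>3]
(A,R,X): not NE [P1→C gives 9>7; P2→P gives 7>2]
(A,R,Y): not NE [P1→D gives 7>3; P2→Q gives 9>5; P3→X gives 8>0]
(A,R,Z): not NE [P1→D gives 9>0; P3→X gives 8>4]
(B,P,X): not NE [P1→D gives 6>1; P2→R gives 8>4; P3→Z gives 9>8]
(B,P,Y): not NE [P1→C gives 5>3; P3→Z gives 9>8]
(B,P,Z): not NE [P1→C gives 4>3]
(B,Q,X): not NE [P1→A gives 6>3; P2→R gives 8>7; P3→Y gives 5>2]
(B,Q,Y): not NE [P2→R gives 8>6]
(B,Q,Z): not NE [P1→A gives 6>1; P2→P gives 8>3; P3→Y gives 5>2]
(B,R,X): not NE [P1→C gives 9>0; P3→Z gives 8>6]
(B,R,Y): not NE [P1→D gives 7>0; P3→Z gives 8>7]
(B,R,Z): not NE [P1→D gives 9>4; P2→P gives 8>5]
(C,P,X): not NE [P2→Q gives 7>3; P3→Y gives 9>5]
(C,P,Y): not NE [P2→R gives 5>4]
(C,P,Z): not NE [P3→Y gives 9>4]
(C,Q,X): not NE [P1→A gives 6>4]
(C,Q,Y): not NE [P1→B gives 9>5; P2→R gives 5>0; P3→X gives 6>1]
(C,Q,Z): not NE [P1→A gives 6>4; P2→P gives 9>4; P3→X gives 6>4]
(C,R,X): not NE [P2→Q gives 7>6]
(C,R,Y): not NE [P1→D gives 7>2; P3→X gives 8>7]
(C,R,Z): not NE [P1→D gives 9>6; P2→P gives 9>2; P3→X gives 8>7]
(D,P,X): not NE [P2→Q gives 6>5; P3→Y gives 9>7]
(D,P,Y): not NE [P1→C gives 5>1]
(D,P,Z): not NE [P1→C gives 4>2; P2→Q gives 4>1; P3→Y gives 9>5]
(D,Q,X): not NE [P1→A gives 6>3]
(D,Q,Y): not NE [P1→B gives 9>4]
(D,Q,Z): not NE [P1→A gives 6>5]
(D,R,X): not NE [P1→C gives 9>4; P2→Q gives 6>5]
(D,R,Y): not NE [P2→Q gives 8>0]
(D,R,Z): not NE [P2→Q gives 4>2; P3→Y gives 9>4]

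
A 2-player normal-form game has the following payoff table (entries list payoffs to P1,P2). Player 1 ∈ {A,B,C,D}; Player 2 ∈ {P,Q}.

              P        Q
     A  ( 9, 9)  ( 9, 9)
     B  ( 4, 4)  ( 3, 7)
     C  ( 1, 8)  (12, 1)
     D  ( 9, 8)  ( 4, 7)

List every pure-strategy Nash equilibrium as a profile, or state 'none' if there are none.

Nash profiles: (A,P), (D,P)

(A,P): NE
(A,Q): not NE [P1→C gives 12>9]
(B,P): not NE [P1→D gives 9>4; P2→Q gives 7>4]
(B,Q): not NE [P1→C gives 12>3]
(C,P): not NE [P1→D gives 9>1]
(C,Q): not NE [P2→P gives 8>1]
(D,P): NE
(D,Q): not NE [P1→C gives 12>4; P2→P gives 8>7]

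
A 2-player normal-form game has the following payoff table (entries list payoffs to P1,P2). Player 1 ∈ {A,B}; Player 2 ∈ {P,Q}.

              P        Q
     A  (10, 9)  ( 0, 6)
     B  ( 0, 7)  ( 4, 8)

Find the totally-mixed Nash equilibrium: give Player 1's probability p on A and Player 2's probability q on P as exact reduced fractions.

P1 indiff ⇒ q·10+(1-q)·0 = q·0+(1-q)·4 ⇒ q(10) = (1-q)(4) ⇒ q = 2/7
P2 indiff ⇒ p·9+(1-p)·7 = p·6+(1-p)·8 ⇒ p(3) = (1-p)(1) ⇒ p = 1/4

P1 mixes 1/4 on A; P2 mixes 2/7 on P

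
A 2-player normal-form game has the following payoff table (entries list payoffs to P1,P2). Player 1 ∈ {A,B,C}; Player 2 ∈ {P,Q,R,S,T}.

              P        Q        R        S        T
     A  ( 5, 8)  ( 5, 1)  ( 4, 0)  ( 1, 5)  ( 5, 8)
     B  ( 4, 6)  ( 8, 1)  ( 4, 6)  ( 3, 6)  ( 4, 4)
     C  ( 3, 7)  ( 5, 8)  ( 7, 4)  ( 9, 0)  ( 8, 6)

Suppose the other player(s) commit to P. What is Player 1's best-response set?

u_1(A vs P) = 5
u_1(B vs P) = 4
u_1(C vs P) = 3
max payoff 5 at {A}

P1 best: {A}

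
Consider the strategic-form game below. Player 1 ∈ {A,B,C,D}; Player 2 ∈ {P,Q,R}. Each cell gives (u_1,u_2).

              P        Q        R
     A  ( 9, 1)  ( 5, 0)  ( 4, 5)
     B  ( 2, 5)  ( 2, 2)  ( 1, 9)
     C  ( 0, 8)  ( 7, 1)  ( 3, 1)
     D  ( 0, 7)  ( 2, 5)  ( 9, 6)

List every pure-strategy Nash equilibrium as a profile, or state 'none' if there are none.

(A,P): not NE [P2→R gives 5>1]
(A,Q): not NE [P1→C gives 7>5; P2→R gives 5>0]
(A,R): not NE [P1→D gives 9>4]
(B,P): not NE [P1→A gives 9>2; P2→R gives 9>5]
(B,Q): not NE [P1→C gives 7>2; P2→R gives 9>2]
(B,R): not NE [P1→D gives 9>1]
(C,P): not NE [P1→A gives 9>0]
(C,Q): not NE [P2→P gives 8>1]
(C,R): not NE [P1→D gives 9>3; P2→P gives 8>1]
(D,P): not NE [P1→A gives 9>0]
(D,Q): not NE [P1→C gives 7>2; P2→P gives 7>5]
(D,R): not NE [P2→P gives 7>6]

Equilibria: none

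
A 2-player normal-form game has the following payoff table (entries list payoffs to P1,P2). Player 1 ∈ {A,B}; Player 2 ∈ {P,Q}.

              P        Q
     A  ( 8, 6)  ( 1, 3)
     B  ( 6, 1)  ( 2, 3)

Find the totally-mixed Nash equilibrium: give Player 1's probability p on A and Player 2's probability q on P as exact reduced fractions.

P1 indiff ⇒ q·8+(1-q)·1 = q·6+(1-q)·2 ⇒ q(2) = (1-q)(1) ⇒ q = 1/3
P2 indiff ⇒ p·6+(1-p)·1 = p·3+(1-p)·3 ⇒ p(3) = (1-p)(2) ⇒ p = 2/5

P1 mixes 2/5 on A; P2 mixes 1/3 on P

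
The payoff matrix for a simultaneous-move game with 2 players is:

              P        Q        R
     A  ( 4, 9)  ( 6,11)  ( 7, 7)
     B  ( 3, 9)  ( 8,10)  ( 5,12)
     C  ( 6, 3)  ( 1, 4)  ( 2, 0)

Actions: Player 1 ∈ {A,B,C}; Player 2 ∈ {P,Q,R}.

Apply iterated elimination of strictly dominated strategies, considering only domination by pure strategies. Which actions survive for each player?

P2 drop P (Q beats it: A:11>9 B:10>9 C:4>3)
P1 drop C (A beats it: Q:6>1 R:7>2)
P1→{A,B} P2→{Q,R}

Remaining: P1:{A,B} P2:{Q,R}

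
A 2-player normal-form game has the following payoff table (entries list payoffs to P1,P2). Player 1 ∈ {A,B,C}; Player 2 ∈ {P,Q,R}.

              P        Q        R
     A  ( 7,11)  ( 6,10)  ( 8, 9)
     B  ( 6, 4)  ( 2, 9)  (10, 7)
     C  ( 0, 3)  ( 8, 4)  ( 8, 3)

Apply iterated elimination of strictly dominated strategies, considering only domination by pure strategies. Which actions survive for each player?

P2 drop R (Q beats it: A:10>9 B:9>7 C:4>3)
P1 drop B (A beats it: P:7>6 Q:6>2)
P1→{A,C} P2→{P,Q}

Survivors P1:{A,C} P2:{P,Q}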